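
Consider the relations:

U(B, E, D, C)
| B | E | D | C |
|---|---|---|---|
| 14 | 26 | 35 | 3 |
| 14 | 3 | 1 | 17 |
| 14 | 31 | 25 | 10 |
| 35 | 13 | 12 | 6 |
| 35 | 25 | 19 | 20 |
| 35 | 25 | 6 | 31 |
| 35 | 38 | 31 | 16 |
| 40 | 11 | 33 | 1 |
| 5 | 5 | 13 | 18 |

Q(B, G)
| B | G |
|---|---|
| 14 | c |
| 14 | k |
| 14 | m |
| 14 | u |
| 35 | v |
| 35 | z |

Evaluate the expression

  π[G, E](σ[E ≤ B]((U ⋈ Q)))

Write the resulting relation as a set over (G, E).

Joining U and Q on B yields {(14, 26, 35, 3, c), (14, 26, 35, 3, k), (14, 26, 35, 3, m), (14, 26, 35, 3, u), (14, 3, 1, 17, c), (14, 3, 1, 17, k), (14, 3, 1, 17, m), (14, 3, 1, 17, u), (14, 31, 25, 10, c), (14, 31, 25, 10, k), (14, 31, 25, 10, m), (14, 31, 25, 10, u), (35, 13, 12, 6, v), (35, 13, 12, 6, z), (35, 25, 19, 20, v), (35, 25, 19, 20, z), (35, 25, 6, 31, v), (35, 25, 6, 31, z), (35, 38, 31, 16, v), (35, 38, 31, 16, z)}.
Filtering on E ≤ B leaves {(14, 3, 1, 17, c), (14, 3, 1, 17, k), (14, 3, 1, 17, m), (14, 3, 1, 17, u), (35, 13, 12, 6, v), (35, 13, 12, 6, z), (35, 25, 19, 20, v), (35, 25, 19, 20, z), (35, 25, 6, 31, v), (35, 25, 6, 31, z)}.
Projecting to G, E (2 duplicate(s) eliminated): {(c, 3), (k, 3), (m, 3), (u, 3), (v, 13), (v, 25), (z, 13), (z, 25)}

{(c, 3), (k, 3), (m, 3), (u, 3), (v, 13), (v, 25), (z, 13), (z, 25)}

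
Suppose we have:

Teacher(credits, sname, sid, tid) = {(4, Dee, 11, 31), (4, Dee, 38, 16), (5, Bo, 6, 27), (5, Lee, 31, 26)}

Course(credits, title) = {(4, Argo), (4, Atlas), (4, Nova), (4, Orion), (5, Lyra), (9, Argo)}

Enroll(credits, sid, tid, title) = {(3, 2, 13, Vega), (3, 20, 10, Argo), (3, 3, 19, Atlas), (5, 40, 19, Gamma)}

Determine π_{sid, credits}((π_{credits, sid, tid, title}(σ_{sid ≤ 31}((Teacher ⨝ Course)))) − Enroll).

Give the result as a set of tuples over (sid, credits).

{(11, 4), (31, 5), (6, 5)}

Teacher ⋈ Course (natural join on credits): {(4, Dee, 11, 31, Argo), (4, Dee, 11, 31, Atlas), (4, Dee, 11, 31, Nova), (4, Dee, 11, 31, Orion), (4, Dee, 38, 16, Argo), (4, Dee, 38, 16, Atlas), (4, Dee, 38, 16, Nova), (4, Dee, 38, 16, Orion), (5, Bo, 6, 27, Lyra), (5, Lee, 31, 26, Lyra)}
Filtering on sid ≤ 31 leaves {(4, Dee, 11, 31, Argo), (4, Dee, 11, 31, Atlas), (4, Dee, 11, 31, Nova), (4, Dee, 11, 31, Orion), (5, Bo, 6, 27, Lyra), (5, Lee, 31, 26, Lyra)}.
π[credits, sid, tid, title]: project onto (credits, sid, tid, title) → {(4, 11, 31, Argo), (4, 11, 31, Atlas), (4, 11, 31, Nova), (4, 11, 31, Orion), (5, 31, 26, Lyra), (5, 6, 27, Lyra)}
Set difference of the two operands is {(4, 11, 31, Argo), (4, 11, 31, Atlas), (4, 11, 31, Nova), (4, 11, 31, Orion), (5, 31, 26, Lyra), (5, 6, 27, Lyra)}.
π[sid, credits]: project onto (sid, credits) (3 duplicate(s) eliminated) → {(11, 4), (31, 5), (6, 5)}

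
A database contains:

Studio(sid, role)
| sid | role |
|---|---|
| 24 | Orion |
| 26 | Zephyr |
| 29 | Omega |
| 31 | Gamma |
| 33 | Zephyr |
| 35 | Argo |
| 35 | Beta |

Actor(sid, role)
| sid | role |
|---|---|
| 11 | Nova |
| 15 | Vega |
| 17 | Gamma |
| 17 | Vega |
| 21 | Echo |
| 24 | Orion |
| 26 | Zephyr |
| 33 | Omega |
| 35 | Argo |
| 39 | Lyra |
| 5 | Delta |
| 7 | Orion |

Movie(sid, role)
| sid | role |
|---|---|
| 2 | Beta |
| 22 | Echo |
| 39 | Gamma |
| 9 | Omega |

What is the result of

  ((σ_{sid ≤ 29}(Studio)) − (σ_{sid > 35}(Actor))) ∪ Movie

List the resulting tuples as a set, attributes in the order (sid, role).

{(2, Beta), (22, Echo), (24, Orion), (26, Zephyr), (29, Omega), (39, Gamma), (9, Omega)}

Apply σ_{sid ≤ 29}; surviving tuples: {(24, Orion), (26, Zephyr), (29, Omega)}
Apply σ_{sid > 35}; surviving tuples: {(39, Lyra)}
Set difference of the two operands is {(24, Orion), (26, Zephyr), (29, Omega)}.
Set union of the two operands is {(2, Beta), (22, Echo), (24, Orion), (26, Zephyr), (29, Omega), (39, Gamma), (9, Omega)}.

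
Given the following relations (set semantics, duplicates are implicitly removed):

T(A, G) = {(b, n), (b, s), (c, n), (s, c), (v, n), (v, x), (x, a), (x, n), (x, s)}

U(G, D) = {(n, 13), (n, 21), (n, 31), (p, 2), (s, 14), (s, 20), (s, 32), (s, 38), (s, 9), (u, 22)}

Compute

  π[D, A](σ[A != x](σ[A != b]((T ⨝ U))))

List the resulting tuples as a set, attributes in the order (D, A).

T ⋈ U (natural join on G): {(b, n, 13), (b, n, 21), (b, n, 31), (b, s, 14), (b, s, 20), (b, s, 32), (b, s, 38), (b, s, 9), (c, n, 13), (c, n, 21), (c, n, 31), (v, n, 13), (v, n, 21), (v, n, 31), (x, n, 13), (x, n, 21), (x, n, 31), (x, s, 14), (x, s, 20), (x, s, 32), (x, s, 38), (x, s, 9)}
Filtering on A != b leaves {(c, n, 13), (c, n, 21), (c, n, 31), (v, n, 13), (v, n, 21), (v, n, 31), (x, n, 13), (x, n, 21), (x, n, 31), (x, s, 14), (x, s, 20), (x, s, 32), (x, s, 38), (x, s, 9)}.
Filtering on A != x leaves {(c, n, 13), (c, n, 21), (c, n, 31), (v, n, 13), (v, n, 21), (v, n, 31)}.
Projecting to D, A: {(13, c), (13, v), (21, c), (21, v), (31, c), (31, v)}

{(13, c), (13, v), (21, c), (21, v), (31, c), (31, v)}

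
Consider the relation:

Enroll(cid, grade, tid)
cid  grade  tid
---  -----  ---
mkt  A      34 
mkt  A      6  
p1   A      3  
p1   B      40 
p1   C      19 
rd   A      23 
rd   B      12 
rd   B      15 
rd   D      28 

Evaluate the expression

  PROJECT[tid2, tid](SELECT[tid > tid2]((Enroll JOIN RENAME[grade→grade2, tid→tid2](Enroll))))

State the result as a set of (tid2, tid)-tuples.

ρ[grade→grade2, tid→tid2]: schema becomes (cid, grade2, tid2); tuples unchanged.
Joining Enroll and RENAME[grade→grade2, tid→tid2](Enroll) on cid yields {(mkt, A, 34, A, 34), (mkt, A, 34, A, 6), (mkt, A, 6, A, 34), (mkt, A, 6, A, 6), (p1, A, 3, A, 3), (p1, A, 3, B, 40), (p1, A, 3, C, 19), (p1, B, 40, A, 3), (p1, B, 40, B, 40), (p1, B, 40, C, 19), (p1, C, 19, A, 3), (p1, C, 19, B, 40), (p1, C, 19, C, 19), (rd, A, 23, A, 23), (rd, A, 23, B, 12), (rd, A, 23, B, 15), (rd, A, 23, D, 28), (rd, B, 12, A, 23), (rd, B, 12, B, 12), (rd, B, 12, B, 15), (rd, B, 12, D, 28), (rd, B, 15, A, 23), (rd, B, 15, B, 12), (rd, B, 15, B, 15), (rd, B, 15, D, 28), (rd, D, 28, A, 23), (rd, D, 28, B, 12), (rd, D, 28, B, 15), (rd, D, 28, D, 28)}.
Filtering on tid > tid2 leaves {(mkt, A, 34, A, 6), (p1, B, 40, A, 3), (p1, B, 40, C, 19), (p1, C, 19, A, 3), (rd, A, 23, B, 12), (rd, A, 23, B, 15), (rd, B, 15, B, 12), (rd, D, 28, A, 23), (rd, D, 28, B, 12), (rd, D, 28, B, 15)}.
π_{tid2, tid} gives {(12, 15), (12, 23), (12, 28), (15, 23), (15, 28), (19, 40), (23, 28), (3, 19), (3, 40), (6, 34)}.

{(12, 15), (12, 23), (12, 28), (15, 23), (15, 28), (19, 40), (23, 28), (3, 19), (3, 40), (6, 34)}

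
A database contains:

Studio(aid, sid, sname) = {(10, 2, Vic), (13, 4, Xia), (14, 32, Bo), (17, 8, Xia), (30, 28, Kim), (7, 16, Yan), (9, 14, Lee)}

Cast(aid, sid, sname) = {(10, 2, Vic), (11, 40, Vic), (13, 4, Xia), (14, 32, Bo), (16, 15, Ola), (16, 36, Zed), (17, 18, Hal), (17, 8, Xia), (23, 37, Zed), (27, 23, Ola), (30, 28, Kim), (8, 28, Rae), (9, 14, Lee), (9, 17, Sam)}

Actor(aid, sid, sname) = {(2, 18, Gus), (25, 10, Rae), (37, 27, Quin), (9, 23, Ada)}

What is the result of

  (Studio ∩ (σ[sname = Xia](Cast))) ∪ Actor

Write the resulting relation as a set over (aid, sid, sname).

{(13, 4, Xia), (17, 8, Xia), (2, 18, Gus), (25, 10, Rae), (37, 27, Quin), (9, 23, Ada)}

σ[sname = Xia]: keep tuples satisfying sname = Xia → {(13, 4, Xia), (17, 8, Xia)}
Set intersection of the two operands is {(13, 4, Xia), (17, 8, Xia)}.
Set union of the two operands is {(13, 4, Xia), (17, 8, Xia), (2, 18, Gus), (25, 10, Rae), (37, 27, Quin), (9, 23, Ada)}.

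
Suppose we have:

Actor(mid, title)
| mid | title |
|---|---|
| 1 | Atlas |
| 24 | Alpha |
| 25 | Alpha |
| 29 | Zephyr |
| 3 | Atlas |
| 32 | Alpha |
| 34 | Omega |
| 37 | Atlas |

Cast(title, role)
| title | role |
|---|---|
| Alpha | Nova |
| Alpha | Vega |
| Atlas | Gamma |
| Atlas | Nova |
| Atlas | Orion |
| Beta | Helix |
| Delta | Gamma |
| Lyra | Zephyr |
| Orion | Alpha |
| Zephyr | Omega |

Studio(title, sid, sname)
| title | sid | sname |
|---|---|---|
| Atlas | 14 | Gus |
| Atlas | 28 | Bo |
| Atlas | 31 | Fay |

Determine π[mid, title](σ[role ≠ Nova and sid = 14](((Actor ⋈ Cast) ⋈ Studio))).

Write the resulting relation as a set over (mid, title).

{(1, Atlas), (3, Atlas), (37, Atlas)}

Actor ⋈ Cast (natural join on title): {(1, Atlas, Gamma), (1, Atlas, Nova), (1, Atlas, Orion), (24, Alpha, Nova), (24, Alpha, Vega), (25, Alpha, Nova), (25, Alpha, Vega), (29, Zephyr, Omega), (3, Atlas, Gamma), (3, Atlas, Nova), (3, Atlas, Orion), (32, Alpha, Nova), (32, Alpha, Vega), (37, Atlas, Gamma), (37, Atlas, Nova), (37, Atlas, Orion)}
(Actor ⋈ Cast) ⋈ Studio (natural join on title): {(1, Atlas, Gamma, 14, Gus), (1, Atlas, Gamma, 28, Bo), (1, Atlas, Gamma, 31, Fay), (1, Atlas, Nova, 14, Gus), (1, Atlas, Nova, 28, Bo), (1, Atlas, Nova, 31, Fay), (1, Atlas, Orion, 14, Gus), (1, Atlas, Orion, 28, Bo), (1, Atlas, Orion, 31, Fay), (3, Atlas, Gamma, 14, Gus), (3, Atlas, Gamma, 28, Bo), (3, Atlas, Gamma, 31, Fay), (3, Atlas, Nova, 14, Gus), (3, Atlas, Nova, 28, Bo), (3, Atlas, Nova, 31, Fay), (3, Atlas, Orion, 14, Gus), (3, Atlas, Orion, 28, Bo), (3, Atlas, Orion, 31, Fay), (37, Atlas, Gamma, 14, Gus), (37, Atlas, Gamma, 28, Bo), (37, Atlas, Gamma, 31, Fay), (37, Atlas, Nova, 14, Gus), (37, Atlas, Nova, 28, Bo), (37, Atlas, Nova, 31, Fay), (37, Atlas, Orion, 14, Gus), (37, Atlas, Orion, 28, Bo), (37, Atlas, Orion, 31, Fay)}
Selection role ≠ Nova and sid = 14: {(1, Atlas, Gamma, 14, Gus), (1, Atlas, Orion, 14, Gus), (3, Atlas, Gamma, 14, Gus), (3, Atlas, Orion, 14, Gus), (37, Atlas, Gamma, 14, Gus), (37, Atlas, Orion, 14, Gus)}
Keep only column(s) mid, title (3 duplicate(s) eliminated): {(1, Atlas), (3, Atlas), (37, Atlas)}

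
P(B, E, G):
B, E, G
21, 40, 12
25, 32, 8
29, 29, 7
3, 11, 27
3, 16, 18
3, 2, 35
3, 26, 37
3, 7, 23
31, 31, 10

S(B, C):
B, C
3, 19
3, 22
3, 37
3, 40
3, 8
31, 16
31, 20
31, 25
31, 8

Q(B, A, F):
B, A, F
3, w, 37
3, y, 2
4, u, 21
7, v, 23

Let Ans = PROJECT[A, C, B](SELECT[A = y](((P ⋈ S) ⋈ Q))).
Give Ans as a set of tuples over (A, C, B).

{(y, 19, 3), (y, 22, 3), (y, 37, 3), (y, 40, 3), (y, 8, 3)}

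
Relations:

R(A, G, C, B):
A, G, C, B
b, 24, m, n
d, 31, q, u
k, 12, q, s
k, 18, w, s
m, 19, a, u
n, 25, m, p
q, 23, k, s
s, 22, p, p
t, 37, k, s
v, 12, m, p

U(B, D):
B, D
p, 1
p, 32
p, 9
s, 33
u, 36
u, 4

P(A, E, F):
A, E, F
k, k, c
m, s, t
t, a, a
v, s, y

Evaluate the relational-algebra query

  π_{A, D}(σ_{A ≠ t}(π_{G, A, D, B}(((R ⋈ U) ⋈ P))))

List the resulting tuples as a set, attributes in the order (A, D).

Natural join on B: {(d, 31, q, u, 36), (d, 31, q, u, 4), (k, 12, q, s, 33), (k, 18, w, s, 33), (m, 19, a, u, 36), (m, 19, a, u, 4), (n, 25, m, p, 1), (n, 25, m, p, 32), (n, 25, m, p, 9), (q, 23, k, s, 33), (s, 22, p, p, 1), (s, 22, p, p, 32), (s, 22, p, p, 9), (t, 37, k, s, 33), (v, 12, m, p, 1), (v, 12, m, p, 32), (v, 12, m, p, 9)}
Natural join on A: {(k, 12, q, s, 33, k, c), (k, 18, w, s, 33, k, c), (m, 19, a, u, 36, s, t), (m, 19, a, u, 4, s, t), (t, 37, k, s, 33, a, a), (v, 12, m, p, 1, s, y), (v, 12, m, p, 32, s, y), (v, 12, m, p, 9, s, y)}
π[G, A, D, B]: project onto (G, A, D, B) → {(12, k, 33, s), (12, v, 1, p), (12, v, 32, p), (12, v, 9, p), (18, k, 33, s), (19, m, 36, u), (19, m, 4, u), (37, t, 33, s)}
Filtering on A ≠ t leaves {(12, k, 33, s), (12, v, 1, p), (12, v, 32, p), (12, v, 9, p), (18, k, 33, s), (19, m, 36, u), (19, m, 4, u)}.
π[A, D]: project onto (A, D) (1 duplicate(s) eliminated) → {(k, 33), (m, 36), (m, 4), (v, 1), (v, 32), (v, 9)}

{(k, 33), (m, 36), (m, 4), (v, 1), (v, 32), (v, 9)}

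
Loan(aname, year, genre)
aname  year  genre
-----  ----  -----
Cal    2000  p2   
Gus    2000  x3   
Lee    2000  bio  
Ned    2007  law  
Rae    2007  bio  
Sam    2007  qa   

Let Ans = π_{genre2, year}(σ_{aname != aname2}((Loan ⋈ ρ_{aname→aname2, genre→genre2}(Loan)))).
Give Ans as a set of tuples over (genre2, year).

ρ[aname→aname2, genre→genre2]: schema becomes (aname2, year, genre2); tuples unchanged.
Loan ⋈ ρ_{aname→aname2, genre→genre2}(Loan) (natural join on year): {(Cal, 2000, p2, Cal, p2), (Cal, 2000, p2, Gus, x3), (Cal, 2000, p2, Lee, bio), (Gus, 2000, x3, Cal, p2), (Gus, 2000, x3, Gus, x3), (Gus, 2000, x3, Lee, bio), (Lee, 2000, bio, Cal, p2), (Lee, 2000, bio, Gus, x3), (Lee, 2000, bio, Lee, bio), (Ned, 2007, law, Ned, law), (Ned, 2007, law, Rae, bio), (Ned, 2007, law, Sam, qa), (Rae, 2007, bio, Ned, law), (Rae, 2007, bio, Rae, bio), (Rae, 2007, bio, Sam, qa), (Sam, 2007, qa, Ned, law), (Sam, 2007, qa, Rae, bio), (Sam, 2007, qa, Sam, qa)}
Apply σ_{aname != aname2}; surviving tuples: {(Cal, 2000, p2, Gus, x3), (Cal, 2000, p2, Lee, bio), (Gus, 2000, x3, Cal, p2), (Gus, 2000, x3, Lee, bio), (Lee, 2000, bio, Cal, p2), (Lee, 2000, bio, Gus, x3), (Ned, 2007, law, Rae, bio), (Ned, 2007, law, Sam, qa), (Rae, 2007, bio, Ned, law), (Rae, 2007, bio, Sam, qa), (Sam, 2007, qa, Ned, law), (Sam, 2007, qa, Rae, bio)}
π_{genre2, year} gives {(bio, 2000), (bio, 2007), (law, 2007), (p2, 2000), (qa, 2007), (x3, 2000)} (6 duplicate(s) eliminated).

{(bio, 2000), (bio, 2007), (law, 2007), (p2, 2000), (qa, 2007), (x3, 2000)}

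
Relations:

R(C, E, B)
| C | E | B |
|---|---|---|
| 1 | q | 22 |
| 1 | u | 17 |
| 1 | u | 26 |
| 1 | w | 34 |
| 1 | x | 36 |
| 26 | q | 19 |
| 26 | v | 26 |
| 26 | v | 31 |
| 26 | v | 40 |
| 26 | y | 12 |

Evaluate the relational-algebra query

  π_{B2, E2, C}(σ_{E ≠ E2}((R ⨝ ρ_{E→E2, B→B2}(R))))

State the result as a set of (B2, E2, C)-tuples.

{(12, y, 26), (17, u, 1), (19, q, 26), (22, q, 1), (26, u, 1), (26, v, 26), (31, v, 26), (34, w, 1), (36, x, 1), (40, v, 26)}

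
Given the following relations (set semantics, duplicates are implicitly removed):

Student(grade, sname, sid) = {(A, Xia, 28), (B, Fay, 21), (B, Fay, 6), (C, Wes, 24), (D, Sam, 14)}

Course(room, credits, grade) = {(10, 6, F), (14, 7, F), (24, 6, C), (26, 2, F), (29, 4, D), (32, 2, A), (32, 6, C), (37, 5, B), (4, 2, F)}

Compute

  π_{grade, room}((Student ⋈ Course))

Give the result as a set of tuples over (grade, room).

Joining Student and Course on grade yields {(A, Xia, 28, 32, 2), (B, Fay, 21, 37, 5), (B, Fay, 6, 37, 5), (C, Wes, 24, 24, 6), (C, Wes, 24, 32, 6), (D, Sam, 14, 29, 4)}.
Keep only column(s) grade, room (1 duplicate(s) eliminated): {(A, 32), (B, 37), (C, 24), (C, 32), (D, 29)}

{(A, 32), (B, 37), (C, 24), (C, 32), (D, 29)}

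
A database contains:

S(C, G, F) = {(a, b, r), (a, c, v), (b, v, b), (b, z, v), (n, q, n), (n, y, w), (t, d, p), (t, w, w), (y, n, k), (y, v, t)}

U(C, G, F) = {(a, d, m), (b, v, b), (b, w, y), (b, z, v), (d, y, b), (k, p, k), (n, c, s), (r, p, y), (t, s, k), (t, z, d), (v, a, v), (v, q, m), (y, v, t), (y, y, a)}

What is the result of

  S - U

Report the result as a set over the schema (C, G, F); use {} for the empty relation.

{(a, b, r), (a, c, v), (n, q, n), (n, y, w), (t, d, p), (t, w, w), (y, n, k)}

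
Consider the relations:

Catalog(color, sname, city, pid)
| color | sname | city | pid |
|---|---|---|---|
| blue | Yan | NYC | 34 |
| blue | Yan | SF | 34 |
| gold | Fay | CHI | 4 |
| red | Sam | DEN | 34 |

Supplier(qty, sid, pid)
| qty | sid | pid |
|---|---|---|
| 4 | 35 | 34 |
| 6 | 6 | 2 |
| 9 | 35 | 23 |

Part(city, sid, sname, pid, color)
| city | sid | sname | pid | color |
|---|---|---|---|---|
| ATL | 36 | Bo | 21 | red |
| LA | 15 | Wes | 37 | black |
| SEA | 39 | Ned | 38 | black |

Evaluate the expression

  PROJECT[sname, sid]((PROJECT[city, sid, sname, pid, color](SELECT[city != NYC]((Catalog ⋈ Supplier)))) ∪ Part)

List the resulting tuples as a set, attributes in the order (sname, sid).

{(Bo, 36), (Ned, 39), (Sam, 35), (Wes, 15), (Yan, 35)}

Catalog ⋈ Supplier (natural join on pid): {(blue, Yan, NYC, 34, 4, 35), (blue, Yan, SF, 34, 4, 35), (red, Sam, DEN, 34, 4, 35)}
Selection city != NYC: {(blue, Yan, SF, 34, 4, 35), (red, Sam, DEN, 34, 4, 35)}
Projecting to city, sid, sname, pid, color: {(DEN, 35, Sam, 34, red), (SF, 35, Yan, 34, blue)}
Taking the union: {(ATL, 36, Bo, 21, red), (DEN, 35, Sam, 34, red), (LA, 15, Wes, 37, black), (SEA, 39, Ned, 38, black), (SF, 35, Yan, 34, blue)}
Projecting to sname, sid: {(Bo, 36), (Ned, 39), (Sam, 35), (Wes, 15), (Yan, 35)}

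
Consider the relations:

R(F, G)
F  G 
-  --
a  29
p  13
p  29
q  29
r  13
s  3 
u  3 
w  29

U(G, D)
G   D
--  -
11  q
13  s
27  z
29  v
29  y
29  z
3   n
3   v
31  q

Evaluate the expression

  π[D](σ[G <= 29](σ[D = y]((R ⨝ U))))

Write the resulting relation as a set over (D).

{y}

Joining R and U on G yields {(a, 29, v), (a, 29, y), (a, 29, z), (p, 13, s), (p, 29, v), (p, 29, y), (p, 29, z), (q, 29, v), (q, 29, y), (q, 29, z), (r, 13, s), (s, 3, n), (s, 3, v), (u, 3, n), (u, 3, v), (w, 29, v), (w, 29, y), (w, 29, z)}.
Selection D = y: {(a, 29, y), (p, 29, y), (q, 29, y), (w, 29, y)}
Selection G <= 29: {(a, 29, y), (p, 29, y), (q, 29, y), (w, 29, y)}
π[D]: project onto (D) (3 duplicate(s) eliminated) → {y}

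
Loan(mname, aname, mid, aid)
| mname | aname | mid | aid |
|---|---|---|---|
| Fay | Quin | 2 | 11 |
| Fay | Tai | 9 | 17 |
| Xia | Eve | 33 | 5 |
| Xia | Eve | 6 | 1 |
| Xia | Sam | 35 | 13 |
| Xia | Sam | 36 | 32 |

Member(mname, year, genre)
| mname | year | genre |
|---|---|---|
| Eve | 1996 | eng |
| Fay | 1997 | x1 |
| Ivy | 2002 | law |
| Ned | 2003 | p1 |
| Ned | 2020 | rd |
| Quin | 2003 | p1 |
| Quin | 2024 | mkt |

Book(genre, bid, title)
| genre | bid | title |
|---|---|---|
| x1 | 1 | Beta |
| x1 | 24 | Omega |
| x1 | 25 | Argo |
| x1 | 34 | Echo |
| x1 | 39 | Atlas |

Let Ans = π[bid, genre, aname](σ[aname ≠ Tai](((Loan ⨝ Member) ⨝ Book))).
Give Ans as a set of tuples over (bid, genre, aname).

{(1, x1, Quin), (24, x1, Quin), (25, x1, Quin), (34, x1, Quin), (39, x1, Quin)}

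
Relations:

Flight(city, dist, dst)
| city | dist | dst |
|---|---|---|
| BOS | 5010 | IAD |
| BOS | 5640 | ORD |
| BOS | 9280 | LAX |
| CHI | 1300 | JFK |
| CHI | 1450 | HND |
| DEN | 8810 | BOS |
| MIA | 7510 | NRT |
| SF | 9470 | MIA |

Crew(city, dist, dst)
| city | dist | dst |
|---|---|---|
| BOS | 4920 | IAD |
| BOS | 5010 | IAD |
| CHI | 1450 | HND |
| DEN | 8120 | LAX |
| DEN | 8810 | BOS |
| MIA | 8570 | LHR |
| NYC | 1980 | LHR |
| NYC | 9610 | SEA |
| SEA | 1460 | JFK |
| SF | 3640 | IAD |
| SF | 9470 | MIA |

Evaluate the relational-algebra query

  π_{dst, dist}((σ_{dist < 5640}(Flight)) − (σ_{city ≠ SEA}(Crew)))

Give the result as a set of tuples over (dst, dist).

Filtering on dist < 5640 leaves {(BOS, 5010, IAD), (CHI, 1300, JFK), (CHI, 1450, HND)}.
Filtering on city ≠ SEA leaves {(BOS, 4920, IAD), (BOS, 5010, IAD), (CHI, 1450, HND), (DEN, 8120, LAX), (DEN, 8810, BOS), (MIA, 8570, LHR), (NYC, 1980, LHR), (NYC, 9610, SEA), (SF, 3640, IAD), (SF, 9470, MIA)}.
Set difference of the two operands is {(CHI, 1300, JFK)}.
π_{dst, dist} gives {(JFK, 1300)}.

{(JFK, 1300)}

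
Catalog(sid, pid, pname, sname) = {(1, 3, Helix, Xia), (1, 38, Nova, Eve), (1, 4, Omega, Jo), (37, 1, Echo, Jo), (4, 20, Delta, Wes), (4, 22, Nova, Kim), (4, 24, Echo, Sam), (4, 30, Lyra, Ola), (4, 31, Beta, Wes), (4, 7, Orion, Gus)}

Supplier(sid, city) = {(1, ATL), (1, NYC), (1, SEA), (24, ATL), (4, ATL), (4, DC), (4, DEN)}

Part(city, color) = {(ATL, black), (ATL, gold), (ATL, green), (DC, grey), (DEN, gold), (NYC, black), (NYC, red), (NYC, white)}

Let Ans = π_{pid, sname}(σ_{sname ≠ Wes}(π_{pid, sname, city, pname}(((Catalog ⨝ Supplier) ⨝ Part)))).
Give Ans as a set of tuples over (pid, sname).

Natural join on sid: {(1, 3, Helix, Xia, ATL), (1, 3, Helix, Xia, NYC), (1, 3, Helix, Xia, SEA), (1, 38, Nova, Eve, ATL), (1, 38, Nova, Eve, NYC), (1, 38, Nova, Eve, SEA), (1, 4, Omega, Jo, ATL), (1, 4, Omega, Jo, NYC), (1, 4, Omega, Jo, SEA), (4, 20, Delta, Wes, ATL), (4, 20, Delta, Wes, DC), (4, 20, Delta, Wes, DEN), (4, 22, Nova, Kim, ATL), (4, 22, Nova, Kim, DC), (4, 22, Nova, Kim, DEN), (4, 24, Echo, Sam, ATL), (4, 24, Echo, Sam, DC), (4, 24, Echo, Sam, DEN), (4, 30, Lyra, Ola, ATL), (4, 30, Lyra, Ola, DC), (4, 30, Lyra, Ola, DEN), (4, 31, Beta, Wes, ATL), (4, 31, Beta, Wes, DC), (4, 31, Beta, Wes, DEN), (4, 7, Orion, Gus, ATL), (4, 7, Orion, Gus, DC), (4, 7, Orion, Gus, DEN)}
Natural join on city: {(1, 3, Helix, Xia, ATL, black), (1, 3, Helix, Xia, ATL, gold), (1, 3, Helix, Xia, ATL, green), (1, 3, Helix, Xia, NYC, black), (1, 3, Helix, Xia, NYC, red), (1, 3, Helix, Xia, NYC, white), (1, 38, Nova, Eve, ATL, black), (1, 38, Nova, Eve, ATL, gold), (1, 38, Nova, Eve, ATL, green), (1, 38, Nova, Eve, NYC, black), (1, 38, Nova, Eve, NYC, red), (1, 38, Nova, Eve, NYC, white), (1, 4, Omega, Jo, ATL, black), (1, 4, Omega, Jo, ATL, gold), (1, 4, Omega, Jo, ATL, green), (1, 4, Omega, Jo, NYC, black), (1, 4, Omega, Jo, NYC, red), (1, 4, Omega, Jo, NYC, white), (4, 20, Delta, Wes, ATL, black), (4, 20, Delta, Wes, ATL, gold), (4, 20, Delta, Wes, ATL, green), (4, 20, Delta, Wes, DC, grey), (4, 20, Delta, Wes, DEN, gold), (4, 22, Nova, Kim, ATL, black), (4, 22, Nova, Kim, ATL, gold), (4, 22, Nova, Kim, ATL, green), (4, 22, Nova, Kim, DC, grey), (4, 22, Nova, Kim, DEN, gold), (4, 24, Echo, Sam, ATL, black), (4, 24, Echo, Sam, ATL, gold), (4, 24, Echo, Sam, ATL, green), (4, 24, Echo, Sam, DC, grey), (4, 24, Echo, Sam, DEN, gold), (4, 30, Lyra, Ola, ATL, black), (4, 30, Lyra, Ola, ATL, gold), (4, 30, Lyra, Ola, ATL, green), (4, 30, Lyra, Ola, DC, grey), (4, 30, Lyra, Ola, DEN, gold), (4, 31, Beta, Wes, ATL, black), (4, 31, Beta, Wes, ATL, gold), (4, 31, Beta, Wes, ATL, green), (4, 31, Beta, Wes, DC, grey), (4, 31, Beta, Wes, DEN, gold), (4, 7, Orion, Gus, ATL, black), (4, 7, Orion, Gus, ATL, gold), (4, 7, Orion, Gus, ATL, green), (4, 7, Orion, Gus, DC, grey), (4, 7, Orion, Gus, DEN, gold)}
Keep only column(s) pid, sname, city, pname (24 duplicate(s) eliminated): {(20, Wes, ATL, Delta), (20, Wes, DC, Delta), (20, Wes, DEN, Delta), (22, Kim, ATL, Nova), (22, Kim, DC, Nova), (22, Kim, DEN, Nova), (24, Sam, ATL, Echo), (24, Sam, DC, Echo), (24, Sam, DEN, Echo), (3, Xia, ATL, Helix), (3, Xia, NYC, Helix), (30, Ola, ATL, Lyra), (30, Ola, DC, Lyra), (30, Ola, DEN, Lyra), (31, Wes, ATL, Beta), (31, Wes, DC, Beta), (31, Wes, DEN, Beta), (38, Eve, ATL, Nova), (38, Eve, NYC, Nova), (4, Jo, ATL, Omega), (4, Jo, NYC, Omega), (7, Gus, ATL, Orion), (7, Gus, DC, Orion), (7, Gus, DEN, Orion)}
σ[sname ≠ Wes]: keep tuples satisfying sname ≠ Wes → {(22, Kim, ATL, Nova), (22, Kim, DC, Nova), (22, Kim, DEN, Nova), (24, Sam, ATL, Echo), (24, Sam, DC, Echo), (24, Sam, DEN, Echo), (3, Xia, ATL, Helix), (3, Xia, NYC, Helix), (30, Ola, ATL, Lyra), (30, Ola, DC, Lyra), (30, Ola, DEN, Lyra), (38, Eve, ATL, Nova), (38, Eve, NYC, Nova), (4, Jo, ATL, Omega), (4, Jo, NYC, Omega), (7, Gus, ATL, Orion), (7, Gus, DC, Orion), (7, Gus, DEN, Orion)}
Keep only column(s) pid, sname (11 duplicate(s) eliminated): {(22, Kim), (24, Sam), (3, Xia), (30, Ola), (38, Eve), (4, Jo), (7, Gus)}

{(22, Kim), (24, Sam), (3, Xia), (30, Ola), (38, Eve), (4, Jo), (7, Gus)}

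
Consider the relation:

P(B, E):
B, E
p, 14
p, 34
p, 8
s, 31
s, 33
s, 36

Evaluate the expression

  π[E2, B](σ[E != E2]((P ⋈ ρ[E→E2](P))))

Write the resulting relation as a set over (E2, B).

ρ[E→E2]: schema becomes (B, E2); tuples unchanged.
P ⋈ ρ[E→E2](P) (natural join on B): {(p, 14, 14), (p, 14, 34), (p, 14, 8), (p, 34, 14), (p, 34, 34), (p, 34, 8), (p, 8, 14), (p, 8, 34), (p, 8, 8), (s, 31, 31), (s, 31, 33), (s, 31, 36), (s, 33, 31), (s, 33, 33), (s, 33, 36), (s, 36, 31), (s, 36, 33), (s, 36, 36)}
Apply σ_{E != E2}; surviving tuples: {(p, 14, 34), (p, 14, 8), (p, 34, 14), (p, 34, 8), (p, 8, 14), (p, 8, 34), (s, 31, 33), (s, 31, 36), (s, 33, 31), (s, 33, 36), (s, 36, 31), (s, 36, 33)}
Keep only column(s) E2, B (6 duplicate(s) eliminated): {(14, p), (31, s), (33, s), (34, p), (36, s), (8, p)}

{(14, p), (31, s), (33, s), (34, p), (36, s), (8, p)}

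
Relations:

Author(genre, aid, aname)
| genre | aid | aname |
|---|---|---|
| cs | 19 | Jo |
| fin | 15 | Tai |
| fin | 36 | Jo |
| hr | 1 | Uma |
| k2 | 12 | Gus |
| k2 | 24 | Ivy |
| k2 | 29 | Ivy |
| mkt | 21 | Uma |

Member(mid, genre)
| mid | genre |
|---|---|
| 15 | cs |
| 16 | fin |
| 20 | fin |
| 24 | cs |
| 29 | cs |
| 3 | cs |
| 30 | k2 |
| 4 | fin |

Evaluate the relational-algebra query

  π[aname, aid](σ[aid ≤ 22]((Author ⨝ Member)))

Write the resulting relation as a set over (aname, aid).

{(Gus, 12), (Jo, 19), (Tai, 15)}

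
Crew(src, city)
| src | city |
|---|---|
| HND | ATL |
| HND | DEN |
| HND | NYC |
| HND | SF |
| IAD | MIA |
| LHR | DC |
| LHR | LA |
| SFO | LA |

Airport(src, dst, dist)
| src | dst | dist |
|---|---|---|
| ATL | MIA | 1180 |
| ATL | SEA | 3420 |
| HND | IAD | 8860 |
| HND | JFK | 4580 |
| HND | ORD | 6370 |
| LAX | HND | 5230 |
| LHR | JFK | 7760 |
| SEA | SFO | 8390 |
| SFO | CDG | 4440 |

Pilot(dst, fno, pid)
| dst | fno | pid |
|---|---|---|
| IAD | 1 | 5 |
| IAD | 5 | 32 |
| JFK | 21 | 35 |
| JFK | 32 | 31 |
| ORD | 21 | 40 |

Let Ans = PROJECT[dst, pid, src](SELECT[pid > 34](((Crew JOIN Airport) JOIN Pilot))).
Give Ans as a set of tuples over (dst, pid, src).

{(JFK, 35, HND), (JFK, 35, LHR), (ORD, 40, HND)}

Crew ⋈ Airport (natural join on src): {(HND, ATL, IAD, 8860), (HND, ATL, JFK, 4580), (HND, ATL, ORD, 6370), (HND, DEN, IAD, 8860), (HND, DEN, JFK, 4580), (HND, DEN, ORD, 6370), (HND, NYC, IAD, 8860), (HND, NYC, JFK, 4580), (HND, NYC, ORD, 6370), (HND, SF, IAD, 8860), (HND, SF, JFK, 4580), (HND, SF, ORD, 6370), (LHR, DC, JFK, 7760), (LHR, LA, JFK, 7760), (SFO, LA, CDG, 4440)}
(Crew JOIN Airport) ⋈ Pilot (natural join on dst): {(HND, ATL, IAD, 8860, 1, 5), (HND, ATL, IAD, 8860, 5, 32), (HND, ATL, JFK, 4580, 21, 35), (HND, ATL, JFK, 4580, 32, 31), (HND, ATL, ORD, 6370, 21, 40), (HND, DEN, IAD, 8860, 1, 5), (HND, DEN, IAD, 8860, 5, 32), (HND, DEN, JFK, 4580, 21, 35), (HND, DEN, JFK, 4580, 32, 31), (HND, DEN, ORD, 6370, 21, 40), (HND, NYC, IAD, 8860, 1, 5), (HND, NYC, IAD, 8860, 5, 32), (HND, NYC, JFK, 4580, 21, 35), (HND, NYC, JFK, 4580, 32, 31), (HND, NYC, ORD, 6370, 21, 40), (HND, SF, IAD, 8860, 1, 5), (HND, SF, IAD, 8860, 5, 32), (HND, SF, JFK, 4580, 21, 35), (HND, SF, JFK, 4580, 32, 31), (HND, SF, ORD, 6370, 21, 40), (LHR, DC, JFK, 7760, 21, 35), (LHR, DC, JFK, 7760, 32, 31), (LHR, LA, JFK, 7760, 21, 35), (LHR, LA, JFK, 7760, 32, 31)}
Filtering on pid > 34 leaves {(HND, ATL, JFK, 4580, 21, 35), (HND, ATL, ORD, 6370, 21, 40), (HND, DEN, JFK, 4580, 21, 35), (HND, DEN, ORD, 6370, 21, 40), (HND, NYC, JFK, 4580, 21, 35), (HND, NYC, ORD, 6370, 21, 40), (HND, SF, JFK, 4580, 21, 35), (HND, SF, ORD, 6370, 21, 40), (LHR, DC, JFK, 7760, 21, 35), (LHR, LA, JFK, 7760, 21, 35)}.
π_{dst, pid, src} gives {(JFK, 35, HND), (JFK, 35, LHR), (ORD, 40, HND)} (7 duplicate(s) eliminated).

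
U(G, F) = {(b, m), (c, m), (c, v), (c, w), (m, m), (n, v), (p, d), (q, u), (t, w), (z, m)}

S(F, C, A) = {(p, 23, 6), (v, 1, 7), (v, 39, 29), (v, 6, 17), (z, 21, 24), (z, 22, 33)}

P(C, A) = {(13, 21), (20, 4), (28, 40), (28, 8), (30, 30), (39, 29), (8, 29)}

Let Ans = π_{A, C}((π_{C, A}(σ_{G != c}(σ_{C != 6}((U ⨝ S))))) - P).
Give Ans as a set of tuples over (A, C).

{(7, 1)}

Natural join on F: {(c, v, 1, 7), (c, v, 39, 29), (c, v, 6, 17), (n, v, 1, 7), (n, v, 39, 29), (n, v, 6, 17)}
σ[C != 6]: keep tuples satisfying C != 6 → {(c, v, 1, 7), (c, v, 39, 29), (n, v, 1, 7), (n, v, 39, 29)}
σ[G != c]: keep tuples satisfying G != c → {(n, v, 1, 7), (n, v, 39, 29)}
π[C, A]: project onto (C, A) → {(1, 7), (39, 29)}
Set difference of the two operands is {(1, 7)}.
π[A, C]: project onto (A, C) → {(7, 1)}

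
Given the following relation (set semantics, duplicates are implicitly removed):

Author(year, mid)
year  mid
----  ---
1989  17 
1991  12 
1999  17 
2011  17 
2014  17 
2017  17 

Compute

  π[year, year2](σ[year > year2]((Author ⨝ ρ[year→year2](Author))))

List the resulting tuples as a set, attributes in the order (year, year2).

{(1999, 1989), (2011, 1989), (2011, 1999), (2014, 1989), (2014, 1999), (2014, 2011), (2017, 1989), (2017, 1999), (2017, 2011), (2017, 2014)}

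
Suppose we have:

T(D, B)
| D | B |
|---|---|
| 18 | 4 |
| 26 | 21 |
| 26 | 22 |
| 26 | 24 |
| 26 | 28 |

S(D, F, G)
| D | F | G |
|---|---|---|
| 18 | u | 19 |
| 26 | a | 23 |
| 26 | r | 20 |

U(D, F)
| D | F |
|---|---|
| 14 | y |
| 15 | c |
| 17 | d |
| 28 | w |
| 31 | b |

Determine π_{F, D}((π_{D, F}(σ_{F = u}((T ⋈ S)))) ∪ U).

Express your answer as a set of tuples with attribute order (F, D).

Natural join on D: {(18, 4, u, 19), (26, 21, a, 23), (26, 21, r, 20), (26, 22, a, 23), (26, 22, r, 20), (26, 24, a, 23), (26, 24, r, 20), (26, 28, a, 23), (26, 28, r, 20)}
σ[F = u]: keep tuples satisfying F = u → {(18, 4, u, 19)}
π_{D, F} gives {(18, u)}.
Union: {(18, u)} with {(14, y), (15, c), (17, d), (28, w), (31, b)} → {(14, y), (15, c), (17, d), (18, u), (28, w), (31, b)}
π_{F, D} gives {(b, 31), (c, 15), (d, 17), (u, 18), (w, 28), (y, 14)}.

{(b, 31), (c, 15), (d, 17), (u, 18), (w, 28), (y, 14)}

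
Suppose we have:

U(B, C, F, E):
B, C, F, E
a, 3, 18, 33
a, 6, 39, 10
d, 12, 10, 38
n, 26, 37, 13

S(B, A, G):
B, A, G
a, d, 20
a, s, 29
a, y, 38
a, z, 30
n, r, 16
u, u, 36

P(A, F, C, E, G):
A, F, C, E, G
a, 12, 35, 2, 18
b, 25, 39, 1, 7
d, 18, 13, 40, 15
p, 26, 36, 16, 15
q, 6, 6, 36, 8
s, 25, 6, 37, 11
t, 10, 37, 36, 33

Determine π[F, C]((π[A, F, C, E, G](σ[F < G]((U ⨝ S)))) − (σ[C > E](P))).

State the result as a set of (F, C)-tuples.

Natural join on B: {(a, 3, 18, 33, d, 20), (a, 3, 18, 33, s, 29), (a, 3, 18, 33, y, 38), (a, 3, 18, 33, z, 30), (a, 6, 39, 10, d, 20), (a, 6, 39, 10, s, 29), (a, 6, 39, 10, y, 38), (a, 6, 39, 10, z, 30), (n, 26, 37, 13, r, 16)}
Filtering on F < G leaves {(a, 3, 18, 33, d, 20), (a, 3, 18, 33, s, 29), (a, 3, 18, 33, y, 38), (a, 3, 18, 33, z, 30)}.
Projecting to A, F, C, E, G: {(d, 18, 3, 33, 20), (s, 18, 3, 33, 29), (y, 18, 3, 33, 38), (z, 18, 3, 33, 30)}
Filtering on C > E leaves {(a, 12, 35, 2, 18), (b, 25, 39, 1, 7), (p, 26, 36, 16, 15), (t, 10, 37, 36, 33)}.
Set difference of the two operands is {(d, 18, 3, 33, 20), (s, 18, 3, 33, 29), (y, 18, 3, 33, 38), (z, 18, 3, 33, 30)}.
Projecting to F, C (3 duplicate(s) eliminated): {(18, 3)}

{(18, 3)}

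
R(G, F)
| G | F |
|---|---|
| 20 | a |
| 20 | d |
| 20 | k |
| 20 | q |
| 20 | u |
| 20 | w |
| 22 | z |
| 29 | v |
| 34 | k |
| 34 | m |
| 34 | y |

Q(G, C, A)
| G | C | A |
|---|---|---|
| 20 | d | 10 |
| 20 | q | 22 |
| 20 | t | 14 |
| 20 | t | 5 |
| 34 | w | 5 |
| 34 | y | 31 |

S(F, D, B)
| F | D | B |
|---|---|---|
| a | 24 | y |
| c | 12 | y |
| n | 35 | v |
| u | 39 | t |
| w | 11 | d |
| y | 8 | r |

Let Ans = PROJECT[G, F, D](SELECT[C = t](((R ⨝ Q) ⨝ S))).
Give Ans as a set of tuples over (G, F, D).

{(20, a, 24), (20, u, 39), (20, w, 11)}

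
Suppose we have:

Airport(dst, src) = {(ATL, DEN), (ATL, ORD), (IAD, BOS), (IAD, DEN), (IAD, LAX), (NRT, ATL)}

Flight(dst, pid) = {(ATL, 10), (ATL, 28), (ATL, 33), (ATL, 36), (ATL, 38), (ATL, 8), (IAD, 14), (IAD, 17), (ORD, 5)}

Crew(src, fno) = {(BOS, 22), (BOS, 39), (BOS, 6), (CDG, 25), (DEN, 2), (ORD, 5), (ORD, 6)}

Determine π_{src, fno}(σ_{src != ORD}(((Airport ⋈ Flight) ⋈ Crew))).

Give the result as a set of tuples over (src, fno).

{(BOS, 22), (BOS, 39), (BOS, 6), (DEN, 2)}

Joining Airport and Flight on dst yields {(ATL, DEN, 10), (ATL, DEN, 28), (ATL, DEN, 33), (ATL, DEN, 36), (ATL, DEN, 38), (ATL, DEN, 8), (ATL, ORD, 10), (ATL, ORD, 28), (ATL, ORD, 33), (ATL, ORD, 36), (ATL, ORD, 38), (ATL, ORD, 8), (IAD, BOS, 14), (IAD, BOS, 17), (IAD, DEN, 14), (IAD, DEN, 17), (IAD, LAX, 14), (IAD, LAX, 17)}.
Joining (Airport ⋈ Flight) and Crew on src yields {(ATL, DEN, 10, 2), (ATL, DEN, 28, 2), (ATL, DEN, 33, 2), (ATL, DEN, 36, 2), (ATL, DEN, 38, 2), (ATL, DEN, 8, 2), (ATL, ORD, 10, 5), (ATL, ORD, 10, 6), (ATL, ORD, 28, 5), (ATL, ORD, 28, 6), (ATL, ORD, 33, 5), (ATL, ORD, 33, 6), (ATL, ORD, 36, 5), (ATL, ORD, 36, 6), (ATL, ORD, 38, 5), (ATL, ORD, 38, 6), (ATL, ORD, 8, 5), (ATL, ORD, 8, 6), (IAD, BOS, 14, 22), (IAD, BOS, 14, 39), (IAD, BOS, 14, 6), (IAD, BOS, 17, 22), (IAD, BOS, 17, 39), (IAD, BOS, 17, 6), (IAD, DEN, 14, 2), (IAD, DEN, 17, 2)}.
Filtering on src != ORD leaves {(ATL, DEN, 10, 2), (ATL, DEN, 28, 2), (ATL, DEN, 33, 2), (ATL, DEN, 36, 2), (ATL, DEN, 38, 2), (ATL, DEN, 8, 2), (IAD, BOS, 14, 22), (IAD, BOS, 14, 39), (IAD, BOS, 14, 6), (IAD, BOS, 17, 22), (IAD, BOS, 17, 39), (IAD, BOS, 17, 6), (IAD, DEN, 14, 2), (IAD, DEN, 17, 2)}.
Keep only column(s) src, fno (10 duplicate(s) eliminated): {(BOS, 22), (BOS, 39), (BOS, 6), (DEN, 2)}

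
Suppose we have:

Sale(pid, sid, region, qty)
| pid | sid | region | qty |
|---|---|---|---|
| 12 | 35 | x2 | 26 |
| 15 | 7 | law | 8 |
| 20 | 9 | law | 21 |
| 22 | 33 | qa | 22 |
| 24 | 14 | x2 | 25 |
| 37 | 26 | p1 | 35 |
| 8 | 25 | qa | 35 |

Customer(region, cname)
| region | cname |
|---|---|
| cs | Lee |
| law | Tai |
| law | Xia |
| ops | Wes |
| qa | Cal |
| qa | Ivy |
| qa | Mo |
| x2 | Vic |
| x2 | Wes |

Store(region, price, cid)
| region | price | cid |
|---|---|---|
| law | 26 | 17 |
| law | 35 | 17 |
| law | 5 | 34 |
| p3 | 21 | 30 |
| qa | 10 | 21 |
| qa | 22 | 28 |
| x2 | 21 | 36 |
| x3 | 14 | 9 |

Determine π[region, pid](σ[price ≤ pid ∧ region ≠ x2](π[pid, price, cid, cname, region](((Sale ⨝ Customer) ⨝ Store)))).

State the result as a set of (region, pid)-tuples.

Joining Sale and Customer on region yields {(12, 35, x2, 26, Vic), (12, 35, x2, 26, Wes), (15, 7, law, 8, Tai), (15, 7, law, 8, Xia), (20, 9, law, 21, Tai), (20, 9, law, 21, Xia), (22, 33, qa, 22, Cal), (22, 33, qa, 22, Ivy), (22, 33, qa, 22, Mo), (24, 14, x2, 25, Vic), (24, 14, x2, 25, Wes), (8, 25, qa, 35, Cal), (8, 25, qa, 35, Ivy), (8, 25, qa, 35, Mo)}.
Joining (Sale ⨝ Customer) and Store on region yields {(12, 35, x2, 26, Vic, 21, 36), (12, 35, x2, 26, Wes, 21, 36), (15, 7, law, 8, Tai, 26, 17), (15, 7, law, 8, Tai, 35, 17), (15, 7, law, 8, Tai, 5, 34), (15, 7, law, 8, Xia, 26, 17), (15, 7, law, 8, Xia, 35, 17), (15, 7, law, 8, Xia, 5, 34), (20, 9, law, 21, Tai, 26, 17), (20, 9, law, 21, Tai, 35, 17), (20, 9, law, 21, Tai, 5, 34), (20, 9, law, 21, Xia, 26, 17), (20, 9, law, 21, Xia, 35, 17), (20, 9, law, 21, Xia, 5, 34), (22, 33, qa, 22, Cal, 10, 21), (22, 33, qa, 22, Cal, 22, 28), (22, 33, qa, 22, Ivy, 10, 21), (22, 33, qa, 22, Ivy, 22, 28), (22, 33, qa, 22, Mo, 10, 21), (22, 33, qa, 22, Mo, 22, 28), (24, 14, x2, 25, Vic, 21, 36), (24, 14, x2, 25, Wes, 21, 36), (8, 25, qa, 35, Cal, 10, 21), (8, 25, qa, 35, Cal, 22, 28), (8, 25, qa, 35, Ivy, 10, 21), (8, 25, qa, 35, Ivy, 22, 28), (8, 25, qa, 35, Mo, 10, 21), (8, 25, qa, 35, Mo, 22, 28)}.
π[pid, price, cid, cname, region]: project onto (pid, price, cid, cname, region) → {(12, 21, 36, Vic, x2), (12, 21, 36, Wes, x2), (15, 26, 17, Tai, law), (15, 26, 17, Xia, law), (15, 35, 17, Tai, law), (15, 35, 17, Xia, law), (15, 5, 34, Tai, law), (15, 5, 34, Xia, law), (20, 26, 17, Tai, law), (20, 26, 17, Xia, law), (20, 35, 17, Tai, law), (20, 35, 17, Xia, law), (20, 5, 34, Tai, law), (20, 5, 34, Xia, law), (22, 10, 21, Cal, qa), (22, 10, 21, Ivy, qa), (22, 10, 21, Mo, qa), (22, 22, 28, Cal, qa), (22, 22, 28, Ivy, qa), (22, 22, 28, Mo, qa), (24, 21, 36, Vic, x2), (24, 21, 36, Wes, x2), (8, 10, 21, Cal, qa), (8, 10, 21, Ivy, qa), (8, 10, 21, Mo, qa), (8, 22, 28, Cal, qa), (8, 22, 28, Ivy, qa), (8, 22, 28, Mo, qa)}
Apply σ_{price ≤ pid ∧ region ≠ x2}; surviving tuples: {(15, 5, 34, Tai, law), (15, 5, 34, Xia, law), (20, 5, 34, Tai, law), (20, 5, 34, Xia, law), (22, 10, 21, Cal, qa), (22, 10, 21, Ivy, qa), (22, 10, 21, Mo, qa), (22, 22, 28, Cal, qa), (22, 22, 28, Ivy, qa), (22, 22, 28, Mo, qa)}
π[region, pid]: project onto (region, pid) (7 duplicate(s) eliminated) → {(law, 15), (law, 20), (qa, 22)}

{(law, 15), (law, 20), (qa, 22)}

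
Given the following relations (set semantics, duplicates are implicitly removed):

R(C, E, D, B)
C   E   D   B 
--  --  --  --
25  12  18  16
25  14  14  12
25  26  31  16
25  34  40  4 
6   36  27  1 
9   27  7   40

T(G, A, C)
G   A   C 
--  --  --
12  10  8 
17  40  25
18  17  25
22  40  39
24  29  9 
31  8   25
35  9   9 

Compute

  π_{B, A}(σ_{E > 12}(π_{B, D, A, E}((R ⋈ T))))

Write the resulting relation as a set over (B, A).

{(12, 17), (12, 40), (12, 8), (16, 17), (16, 40), (16, 8), (4, 17), (4, 40), (4, 8), (40, 29), (40, 9)}

R ⋈ T (natural join on C): {(25, 12, 18, 16, 17, 40), (25, 12, 18, 16, 18, 17), (25, 12, 18, 16, 31, 8), (25, 14, 14, 12, 17, 40), (25, 14, 14, 12, 18, 17), (25, 14, 14, 12, 31, 8), (25, 26, 31, 16, 17, 40), (25, 26, 31, 16, 18, 17), (25, 26, 31, 16, 31, 8), (25, 34, 40, 4, 17, 40), (25, 34, 40, 4, 18, 17), (25, 34, 40, 4, 31, 8), (9, 27, 7, 40, 24, 29), (9, 27, 7, 40, 35, 9)}
π_{B, D, A, E} gives {(12, 14, 17, 14), (12, 14, 40, 14), (12, 14, 8, 14), (16, 18, 17, 12), (16, 18, 40, 12), (16, 18, 8, 12), (16, 31, 17, 26), (16, 31, 40, 26), (16, 31, 8, 26), (4, 40, 17, 34), (4, 40, 40, 34), (4, 40, 8, 34), (40, 7, 29, 27), (40, 7, 9, 27)}.
Filtering on E > 12 leaves {(12, 14, 17, 14), (12, 14, 40, 14), (12, 14, 8, 14), (16, 31, 17, 26), (16, 31, 40, 26), (16, 31, 8, 26), (4, 40, 17, 34), (4, 40, 40, 34), (4, 40, 8, 34), (40, 7, 29, 27), (40, 7, 9, 27)}.
π_{B, A} gives {(12, 17), (12, 40), (12, 8), (16, 17), (16, 40), (16, 8), (4, 17), (4, 40), (4, 8), (40, 29), (40, 9)}.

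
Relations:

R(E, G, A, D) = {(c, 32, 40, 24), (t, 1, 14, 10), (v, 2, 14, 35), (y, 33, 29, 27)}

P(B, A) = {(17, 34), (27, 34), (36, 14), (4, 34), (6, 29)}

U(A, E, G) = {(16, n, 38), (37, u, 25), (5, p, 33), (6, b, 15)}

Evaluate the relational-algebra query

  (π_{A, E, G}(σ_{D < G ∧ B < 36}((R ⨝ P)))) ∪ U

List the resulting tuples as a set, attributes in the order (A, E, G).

Natural join on A: {(t, 1, 14, 10, 36), (v, 2, 14, 35, 36), (y, 33, 29, 27, 6)}
σ[D < G ∧ B < 36]: keep tuples satisfying D < G ∧ B < 36 → {(y, 33, 29, 27, 6)}
π_{A, E, G} gives {(29, y, 33)}.
Taking the union: {(16, n, 38), (29, y, 33), (37, u, 25), (5, p, 33), (6, b, 15)}

{(16, n, 38), (29, y, 33), (37, u, 25), (5, p, 33), (6, b, 15)}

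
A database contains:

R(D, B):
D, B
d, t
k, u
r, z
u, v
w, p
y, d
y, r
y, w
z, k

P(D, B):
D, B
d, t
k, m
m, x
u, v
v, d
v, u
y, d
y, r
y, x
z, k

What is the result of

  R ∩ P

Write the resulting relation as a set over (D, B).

{(d, t), (u, v), (y, d), (y, r), (z, k)}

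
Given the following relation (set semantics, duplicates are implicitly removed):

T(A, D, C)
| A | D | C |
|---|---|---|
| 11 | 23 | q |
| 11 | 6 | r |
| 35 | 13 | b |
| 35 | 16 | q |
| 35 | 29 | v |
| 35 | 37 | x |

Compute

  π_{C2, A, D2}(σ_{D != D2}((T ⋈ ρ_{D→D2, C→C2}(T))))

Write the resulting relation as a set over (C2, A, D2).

{(b, 35, 13), (q, 11, 23), (q, 35, 16), (r, 11, 6), (v, 35, 29), (x, 35, 37)}

ρ[D→D2, C→C2]: schema becomes (A, D2, C2); tuples unchanged.
Natural join on A: {(11, 23, q, 23, q), (11, 23, q, 6, r), (11, 6, r, 23, q), (11, 6, r, 6, r), (35, 13, b, 13, b), (35, 13, b, 16, q), (35, 13, b, 29, v), (35, 13, b, 37, x), (35, 16, q, 13, b), (35, 16, q, 16, q), (35, 16, q, 29, v), (35, 16, q, 37, x), (35, 29, v, 13, b), (35, 29, v, 16, q), (35, 29, v, 29, v), (35, 29, v, 37, x), (35, 37, x, 13, b), (35, 37, x, 16, q), (35, 37, x, 29, v), (35, 37, x, 37, x)}
Filtering on D != D2 leaves {(11, 23, q, 6, r), (11, 6, r, 23, q), (35, 13, b, 16, q), (35, 13, b, 29, v), (35, 13, b, 37, x), (35, 16, q, 13, b), (35, 16, q, 29, v), (35, 16, q, 37, x), (35, 29, v, 13, b), (35, 29, v, 16, q), (35, 29, v, 37, x), (35, 37, x, 13, b), (35, 37, x, 16, q), (35, 37, x, 29, v)}.
Keep only column(s) C2, A, D2 (8 duplicate(s) eliminated): {(b, 35, 13), (q, 11, 23), (q, 35, 16), (r, 11, 6), (v, 35, 29), (x, 35, 37)}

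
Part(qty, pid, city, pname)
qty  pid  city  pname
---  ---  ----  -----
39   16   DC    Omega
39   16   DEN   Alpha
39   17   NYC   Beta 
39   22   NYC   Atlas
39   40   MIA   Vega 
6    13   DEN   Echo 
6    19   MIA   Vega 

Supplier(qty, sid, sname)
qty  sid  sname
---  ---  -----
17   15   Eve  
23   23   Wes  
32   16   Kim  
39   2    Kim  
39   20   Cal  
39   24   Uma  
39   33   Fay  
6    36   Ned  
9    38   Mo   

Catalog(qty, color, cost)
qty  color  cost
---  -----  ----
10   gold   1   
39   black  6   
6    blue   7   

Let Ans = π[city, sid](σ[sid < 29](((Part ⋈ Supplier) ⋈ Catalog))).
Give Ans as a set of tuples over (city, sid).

{(DC, 2), (DC, 20), (DC, 24), (DEN, 2), (DEN, 20), (DEN, 24), (MIA, 2), (MIA, 20), (MIA, 24), (NYC, 2), (NYC, 20), (NYC, 24)}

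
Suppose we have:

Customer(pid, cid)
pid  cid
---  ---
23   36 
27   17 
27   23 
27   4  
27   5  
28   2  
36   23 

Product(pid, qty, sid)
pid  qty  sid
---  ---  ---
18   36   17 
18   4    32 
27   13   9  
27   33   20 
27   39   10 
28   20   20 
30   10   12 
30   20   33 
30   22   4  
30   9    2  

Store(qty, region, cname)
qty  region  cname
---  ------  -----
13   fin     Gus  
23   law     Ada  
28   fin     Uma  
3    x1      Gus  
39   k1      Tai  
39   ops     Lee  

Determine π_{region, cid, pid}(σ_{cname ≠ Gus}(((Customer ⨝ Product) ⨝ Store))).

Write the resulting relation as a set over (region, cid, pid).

{(k1, 17, 27), (k1, 23, 27), (k1, 4, 27), (k1, 5, 27), (ops, 17, 27), (ops, 23, 27), (ops, 4, 27), (ops, 5, 27)}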